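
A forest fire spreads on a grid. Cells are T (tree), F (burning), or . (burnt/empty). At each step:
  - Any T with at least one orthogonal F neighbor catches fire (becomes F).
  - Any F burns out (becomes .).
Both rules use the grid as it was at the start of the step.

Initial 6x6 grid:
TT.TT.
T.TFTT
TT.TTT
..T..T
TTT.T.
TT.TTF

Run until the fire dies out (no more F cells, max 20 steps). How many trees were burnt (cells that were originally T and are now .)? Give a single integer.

Step 1: +5 fires, +2 burnt (F count now 5)
Step 2: +5 fires, +5 burnt (F count now 5)
Step 3: +1 fires, +5 burnt (F count now 1)
Step 4: +1 fires, +1 burnt (F count now 1)
Step 5: +0 fires, +1 burnt (F count now 0)
Fire out after step 5
Initially T: 23, now '.': 25
Total burnt (originally-T cells now '.'): 12

Answer: 12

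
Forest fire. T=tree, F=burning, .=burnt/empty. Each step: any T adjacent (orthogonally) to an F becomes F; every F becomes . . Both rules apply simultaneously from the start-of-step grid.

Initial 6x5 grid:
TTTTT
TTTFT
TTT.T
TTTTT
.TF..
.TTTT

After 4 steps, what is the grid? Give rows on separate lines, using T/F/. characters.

Step 1: 6 trees catch fire, 2 burn out
  TTTFT
  TTF.F
  TTT.T
  TTFTT
  .F...
  .TFTT
Step 2: 9 trees catch fire, 6 burn out
  TTF.F
  TF...
  TTF.F
  TF.FT
  .....
  .F.FT
Step 3: 6 trees catch fire, 9 burn out
  TF...
  F....
  TF...
  F...F
  .....
  ....F
Step 4: 2 trees catch fire, 6 burn out
  F....
  .....
  F....
  .....
  .....
  .....

F....
.....
F....
.....
.....
.....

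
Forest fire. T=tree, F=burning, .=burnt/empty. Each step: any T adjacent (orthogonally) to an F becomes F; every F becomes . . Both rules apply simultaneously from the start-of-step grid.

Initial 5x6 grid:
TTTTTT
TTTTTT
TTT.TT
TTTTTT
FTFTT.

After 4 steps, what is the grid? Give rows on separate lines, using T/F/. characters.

Step 1: 4 trees catch fire, 2 burn out
  TTTTTT
  TTTTTT
  TTT.TT
  FTFTTT
  .F.FT.
Step 2: 5 trees catch fire, 4 burn out
  TTTTTT
  TTTTTT
  FTF.TT
  .F.FTT
  ....F.
Step 3: 4 trees catch fire, 5 burn out
  TTTTTT
  FTFTTT
  .F..TT
  ....FT
  ......
Step 4: 6 trees catch fire, 4 burn out
  FTFTTT
  .F.FTT
  ....FT
  .....F
  ......

FTFTTT
.F.FTT
....FT
.....F
......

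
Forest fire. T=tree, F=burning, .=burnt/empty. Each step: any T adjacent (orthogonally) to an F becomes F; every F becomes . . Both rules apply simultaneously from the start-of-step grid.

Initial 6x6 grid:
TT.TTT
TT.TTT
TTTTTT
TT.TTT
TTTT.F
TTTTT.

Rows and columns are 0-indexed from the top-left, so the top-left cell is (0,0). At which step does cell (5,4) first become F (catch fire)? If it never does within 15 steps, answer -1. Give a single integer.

Step 1: cell (5,4)='T' (+1 fires, +1 burnt)
Step 2: cell (5,4)='T' (+2 fires, +1 burnt)
Step 3: cell (5,4)='T' (+3 fires, +2 burnt)
Step 4: cell (5,4)='T' (+4 fires, +3 burnt)
Step 5: cell (5,4)='T' (+5 fires, +4 burnt)
Step 6: cell (5,4)='F' (+5 fires, +5 burnt)
  -> target ignites at step 6
Step 7: cell (5,4)='.' (+5 fires, +5 burnt)
Step 8: cell (5,4)='.' (+4 fires, +5 burnt)
Step 9: cell (5,4)='.' (+1 fires, +4 burnt)
Step 10: cell (5,4)='.' (+0 fires, +1 burnt)
  fire out at step 10

6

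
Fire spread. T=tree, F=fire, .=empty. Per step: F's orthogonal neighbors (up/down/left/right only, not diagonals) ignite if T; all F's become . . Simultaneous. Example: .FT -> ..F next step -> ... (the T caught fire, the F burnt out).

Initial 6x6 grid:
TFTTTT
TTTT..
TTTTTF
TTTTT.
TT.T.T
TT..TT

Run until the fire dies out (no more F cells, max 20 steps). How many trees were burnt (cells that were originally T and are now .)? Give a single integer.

Answer: 24

Derivation:
Step 1: +4 fires, +2 burnt (F count now 4)
Step 2: +6 fires, +4 burnt (F count now 6)
Step 3: +6 fires, +6 burnt (F count now 6)
Step 4: +5 fires, +6 burnt (F count now 5)
Step 5: +2 fires, +5 burnt (F count now 2)
Step 6: +1 fires, +2 burnt (F count now 1)
Step 7: +0 fires, +1 burnt (F count now 0)
Fire out after step 7
Initially T: 27, now '.': 33
Total burnt (originally-T cells now '.'): 24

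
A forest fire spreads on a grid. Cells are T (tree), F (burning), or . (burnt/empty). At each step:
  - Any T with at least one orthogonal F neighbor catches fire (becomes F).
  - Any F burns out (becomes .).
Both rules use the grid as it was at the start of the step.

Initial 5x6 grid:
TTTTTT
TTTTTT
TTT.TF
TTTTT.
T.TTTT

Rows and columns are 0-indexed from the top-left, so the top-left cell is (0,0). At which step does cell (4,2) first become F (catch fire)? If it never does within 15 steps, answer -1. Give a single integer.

Step 1: cell (4,2)='T' (+2 fires, +1 burnt)
Step 2: cell (4,2)='T' (+3 fires, +2 burnt)
Step 3: cell (4,2)='T' (+4 fires, +3 burnt)
Step 4: cell (4,2)='T' (+5 fires, +4 burnt)
Step 5: cell (4,2)='F' (+5 fires, +5 burnt)
  -> target ignites at step 5
Step 6: cell (4,2)='.' (+4 fires, +5 burnt)
Step 7: cell (4,2)='.' (+3 fires, +4 burnt)
Step 8: cell (4,2)='.' (+0 fires, +3 burnt)
  fire out at step 8

5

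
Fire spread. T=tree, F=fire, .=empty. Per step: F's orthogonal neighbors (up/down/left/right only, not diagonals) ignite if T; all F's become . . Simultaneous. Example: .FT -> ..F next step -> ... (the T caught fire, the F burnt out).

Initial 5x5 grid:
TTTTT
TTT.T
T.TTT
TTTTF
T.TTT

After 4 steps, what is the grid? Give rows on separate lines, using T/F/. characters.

Step 1: 3 trees catch fire, 1 burn out
  TTTTT
  TTT.T
  T.TTF
  TTTF.
  T.TTF
Step 2: 4 trees catch fire, 3 burn out
  TTTTT
  TTT.F
  T.TF.
  TTF..
  T.TF.
Step 3: 4 trees catch fire, 4 burn out
  TTTTF
  TTT..
  T.F..
  TF...
  T.F..
Step 4: 3 trees catch fire, 4 burn out
  TTTF.
  TTF..
  T....
  F....
  T....

TTTF.
TTF..
T....
F....
T....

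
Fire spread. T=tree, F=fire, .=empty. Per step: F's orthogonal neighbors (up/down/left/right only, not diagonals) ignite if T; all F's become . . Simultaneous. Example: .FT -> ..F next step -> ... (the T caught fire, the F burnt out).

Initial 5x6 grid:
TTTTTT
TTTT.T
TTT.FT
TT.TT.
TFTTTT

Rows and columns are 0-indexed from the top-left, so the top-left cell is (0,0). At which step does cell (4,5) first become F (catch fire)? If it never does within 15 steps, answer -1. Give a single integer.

Step 1: cell (4,5)='T' (+5 fires, +2 burnt)
Step 2: cell (4,5)='T' (+6 fires, +5 burnt)
Step 3: cell (4,5)='F' (+5 fires, +6 burnt)
  -> target ignites at step 3
Step 4: cell (4,5)='.' (+4 fires, +5 burnt)
Step 5: cell (4,5)='.' (+4 fires, +4 burnt)
Step 6: cell (4,5)='.' (+0 fires, +4 burnt)
  fire out at step 6

3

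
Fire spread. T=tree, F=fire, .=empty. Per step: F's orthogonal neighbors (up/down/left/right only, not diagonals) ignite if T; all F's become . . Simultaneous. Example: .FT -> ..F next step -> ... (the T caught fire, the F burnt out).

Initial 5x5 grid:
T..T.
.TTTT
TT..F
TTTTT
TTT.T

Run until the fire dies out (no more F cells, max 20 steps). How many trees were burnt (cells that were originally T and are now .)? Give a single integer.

Answer: 16

Derivation:
Step 1: +2 fires, +1 burnt (F count now 2)
Step 2: +3 fires, +2 burnt (F count now 3)
Step 3: +3 fires, +3 burnt (F count now 3)
Step 4: +3 fires, +3 burnt (F count now 3)
Step 5: +3 fires, +3 burnt (F count now 3)
Step 6: +2 fires, +3 burnt (F count now 2)
Step 7: +0 fires, +2 burnt (F count now 0)
Fire out after step 7
Initially T: 17, now '.': 24
Total burnt (originally-T cells now '.'): 16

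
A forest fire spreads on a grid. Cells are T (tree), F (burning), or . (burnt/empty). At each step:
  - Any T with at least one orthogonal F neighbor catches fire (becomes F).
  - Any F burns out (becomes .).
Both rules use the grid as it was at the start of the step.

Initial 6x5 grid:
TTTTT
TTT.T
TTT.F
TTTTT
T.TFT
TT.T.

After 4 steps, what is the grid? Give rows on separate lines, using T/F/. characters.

Step 1: 6 trees catch fire, 2 burn out
  TTTTT
  TTT.F
  TTT..
  TTTFF
  T.F.F
  TT.F.
Step 2: 2 trees catch fire, 6 burn out
  TTTTF
  TTT..
  TTT..
  TTF..
  T....
  TT...
Step 3: 3 trees catch fire, 2 burn out
  TTTF.
  TTT..
  TTF..
  TF...
  T....
  TT...
Step 4: 4 trees catch fire, 3 burn out
  TTF..
  TTF..
  TF...
  F....
  T....
  TT...

TTF..
TTF..
TF...
F....
T....
TT...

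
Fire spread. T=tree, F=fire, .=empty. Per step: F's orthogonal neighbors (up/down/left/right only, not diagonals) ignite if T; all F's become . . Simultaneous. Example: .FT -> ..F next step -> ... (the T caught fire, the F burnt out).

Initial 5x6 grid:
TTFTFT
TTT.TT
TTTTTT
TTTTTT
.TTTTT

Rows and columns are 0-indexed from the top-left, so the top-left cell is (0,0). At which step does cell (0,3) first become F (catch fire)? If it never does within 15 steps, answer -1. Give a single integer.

Step 1: cell (0,3)='F' (+5 fires, +2 burnt)
  -> target ignites at step 1
Step 2: cell (0,3)='.' (+5 fires, +5 burnt)
Step 3: cell (0,3)='.' (+6 fires, +5 burnt)
Step 4: cell (0,3)='.' (+6 fires, +6 burnt)
Step 5: cell (0,3)='.' (+4 fires, +6 burnt)
Step 6: cell (0,3)='.' (+0 fires, +4 burnt)
  fire out at step 6

1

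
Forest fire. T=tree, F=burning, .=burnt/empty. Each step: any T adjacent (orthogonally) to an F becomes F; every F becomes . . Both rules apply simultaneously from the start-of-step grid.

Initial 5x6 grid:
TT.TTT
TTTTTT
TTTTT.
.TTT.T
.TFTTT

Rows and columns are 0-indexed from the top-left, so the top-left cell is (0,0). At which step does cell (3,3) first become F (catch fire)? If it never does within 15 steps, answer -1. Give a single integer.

Step 1: cell (3,3)='T' (+3 fires, +1 burnt)
Step 2: cell (3,3)='F' (+4 fires, +3 burnt)
  -> target ignites at step 2
Step 3: cell (3,3)='.' (+4 fires, +4 burnt)
Step 4: cell (3,3)='.' (+5 fires, +4 burnt)
Step 5: cell (3,3)='.' (+4 fires, +5 burnt)
Step 6: cell (3,3)='.' (+3 fires, +4 burnt)
Step 7: cell (3,3)='.' (+1 fires, +3 burnt)
Step 8: cell (3,3)='.' (+0 fires, +1 burnt)
  fire out at step 8

2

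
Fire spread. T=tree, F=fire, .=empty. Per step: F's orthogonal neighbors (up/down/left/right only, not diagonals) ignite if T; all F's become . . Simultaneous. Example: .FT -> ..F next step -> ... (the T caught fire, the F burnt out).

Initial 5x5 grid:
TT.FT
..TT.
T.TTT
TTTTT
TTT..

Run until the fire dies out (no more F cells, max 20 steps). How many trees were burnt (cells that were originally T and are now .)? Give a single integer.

Answer: 15

Derivation:
Step 1: +2 fires, +1 burnt (F count now 2)
Step 2: +2 fires, +2 burnt (F count now 2)
Step 3: +3 fires, +2 burnt (F count now 3)
Step 4: +2 fires, +3 burnt (F count now 2)
Step 5: +2 fires, +2 burnt (F count now 2)
Step 6: +2 fires, +2 burnt (F count now 2)
Step 7: +2 fires, +2 burnt (F count now 2)
Step 8: +0 fires, +2 burnt (F count now 0)
Fire out after step 8
Initially T: 17, now '.': 23
Total burnt (originally-T cells now '.'): 15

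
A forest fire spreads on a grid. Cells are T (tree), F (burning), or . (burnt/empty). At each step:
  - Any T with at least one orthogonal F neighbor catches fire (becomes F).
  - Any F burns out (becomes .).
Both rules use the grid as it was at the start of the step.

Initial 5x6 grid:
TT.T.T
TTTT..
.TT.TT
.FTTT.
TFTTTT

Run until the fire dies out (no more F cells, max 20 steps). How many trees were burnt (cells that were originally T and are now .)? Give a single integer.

Answer: 19

Derivation:
Step 1: +4 fires, +2 burnt (F count now 4)
Step 2: +4 fires, +4 burnt (F count now 4)
Step 3: +5 fires, +4 burnt (F count now 5)
Step 4: +4 fires, +5 burnt (F count now 4)
Step 5: +2 fires, +4 burnt (F count now 2)
Step 6: +0 fires, +2 burnt (F count now 0)
Fire out after step 6
Initially T: 20, now '.': 29
Total burnt (originally-T cells now '.'): 19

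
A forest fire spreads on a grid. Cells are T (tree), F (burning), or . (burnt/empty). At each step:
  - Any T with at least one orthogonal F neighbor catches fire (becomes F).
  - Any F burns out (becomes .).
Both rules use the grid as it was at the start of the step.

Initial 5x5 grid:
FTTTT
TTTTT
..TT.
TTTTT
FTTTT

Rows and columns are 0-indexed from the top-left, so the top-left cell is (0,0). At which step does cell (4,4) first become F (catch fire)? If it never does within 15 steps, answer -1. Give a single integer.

Step 1: cell (4,4)='T' (+4 fires, +2 burnt)
Step 2: cell (4,4)='T' (+4 fires, +4 burnt)
Step 3: cell (4,4)='T' (+4 fires, +4 burnt)
Step 4: cell (4,4)='F' (+5 fires, +4 burnt)
  -> target ignites at step 4
Step 5: cell (4,4)='.' (+3 fires, +5 burnt)
Step 6: cell (4,4)='.' (+0 fires, +3 burnt)
  fire out at step 6

4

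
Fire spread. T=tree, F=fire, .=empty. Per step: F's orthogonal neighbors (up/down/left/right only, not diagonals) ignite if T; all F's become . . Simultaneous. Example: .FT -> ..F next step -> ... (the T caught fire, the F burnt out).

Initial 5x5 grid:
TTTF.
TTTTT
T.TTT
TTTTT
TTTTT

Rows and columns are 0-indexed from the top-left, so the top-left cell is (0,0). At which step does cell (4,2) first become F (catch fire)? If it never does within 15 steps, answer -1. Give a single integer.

Step 1: cell (4,2)='T' (+2 fires, +1 burnt)
Step 2: cell (4,2)='T' (+4 fires, +2 burnt)
Step 3: cell (4,2)='T' (+5 fires, +4 burnt)
Step 4: cell (4,2)='T' (+4 fires, +5 burnt)
Step 5: cell (4,2)='F' (+4 fires, +4 burnt)
  -> target ignites at step 5
Step 6: cell (4,2)='.' (+2 fires, +4 burnt)
Step 7: cell (4,2)='.' (+1 fires, +2 burnt)
Step 8: cell (4,2)='.' (+0 fires, +1 burnt)
  fire out at step 8

5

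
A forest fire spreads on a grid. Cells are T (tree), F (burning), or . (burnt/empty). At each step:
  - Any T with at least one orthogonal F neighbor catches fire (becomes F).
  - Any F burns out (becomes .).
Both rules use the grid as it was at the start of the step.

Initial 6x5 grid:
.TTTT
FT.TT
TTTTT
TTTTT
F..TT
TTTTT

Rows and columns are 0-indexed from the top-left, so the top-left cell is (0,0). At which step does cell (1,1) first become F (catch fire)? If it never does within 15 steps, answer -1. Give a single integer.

Step 1: cell (1,1)='F' (+4 fires, +2 burnt)
  -> target ignites at step 1
Step 2: cell (1,1)='.' (+4 fires, +4 burnt)
Step 3: cell (1,1)='.' (+4 fires, +4 burnt)
Step 4: cell (1,1)='.' (+4 fires, +4 burnt)
Step 5: cell (1,1)='.' (+6 fires, +4 burnt)
Step 6: cell (1,1)='.' (+2 fires, +6 burnt)
Step 7: cell (1,1)='.' (+0 fires, +2 burnt)
  fire out at step 7

1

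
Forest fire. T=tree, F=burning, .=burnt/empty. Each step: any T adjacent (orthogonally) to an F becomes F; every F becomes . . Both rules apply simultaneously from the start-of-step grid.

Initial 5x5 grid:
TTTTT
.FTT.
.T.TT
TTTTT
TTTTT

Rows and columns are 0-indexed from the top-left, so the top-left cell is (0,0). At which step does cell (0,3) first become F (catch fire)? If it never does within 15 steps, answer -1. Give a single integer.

Step 1: cell (0,3)='T' (+3 fires, +1 burnt)
Step 2: cell (0,3)='T' (+4 fires, +3 burnt)
Step 3: cell (0,3)='F' (+5 fires, +4 burnt)
  -> target ignites at step 3
Step 4: cell (0,3)='.' (+5 fires, +5 burnt)
Step 5: cell (0,3)='.' (+2 fires, +5 burnt)
Step 6: cell (0,3)='.' (+1 fires, +2 burnt)
Step 7: cell (0,3)='.' (+0 fires, +1 burnt)
  fire out at step 7

3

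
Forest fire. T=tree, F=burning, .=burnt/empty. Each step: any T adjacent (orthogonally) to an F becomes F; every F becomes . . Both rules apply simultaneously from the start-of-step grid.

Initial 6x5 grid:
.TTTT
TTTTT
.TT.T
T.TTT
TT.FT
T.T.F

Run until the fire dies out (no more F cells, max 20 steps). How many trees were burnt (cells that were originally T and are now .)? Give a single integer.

Answer: 16

Derivation:
Step 1: +2 fires, +2 burnt (F count now 2)
Step 2: +2 fires, +2 burnt (F count now 2)
Step 3: +2 fires, +2 burnt (F count now 2)
Step 4: +3 fires, +2 burnt (F count now 3)
Step 5: +4 fires, +3 burnt (F count now 4)
Step 6: +3 fires, +4 burnt (F count now 3)
Step 7: +0 fires, +3 burnt (F count now 0)
Fire out after step 7
Initially T: 21, now '.': 25
Total burnt (originally-T cells now '.'): 16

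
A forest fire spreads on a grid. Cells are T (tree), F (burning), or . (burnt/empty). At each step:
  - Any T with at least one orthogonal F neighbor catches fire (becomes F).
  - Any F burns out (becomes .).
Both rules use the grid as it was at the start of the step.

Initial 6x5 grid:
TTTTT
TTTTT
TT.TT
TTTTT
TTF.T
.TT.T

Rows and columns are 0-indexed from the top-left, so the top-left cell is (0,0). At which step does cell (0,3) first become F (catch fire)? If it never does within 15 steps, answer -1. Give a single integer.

Step 1: cell (0,3)='T' (+3 fires, +1 burnt)
Step 2: cell (0,3)='T' (+4 fires, +3 burnt)
Step 3: cell (0,3)='T' (+4 fires, +4 burnt)
Step 4: cell (0,3)='T' (+5 fires, +4 burnt)
Step 5: cell (0,3)='F' (+6 fires, +5 burnt)
  -> target ignites at step 5
Step 6: cell (0,3)='.' (+3 fires, +6 burnt)
Step 7: cell (0,3)='.' (+0 fires, +3 burnt)
  fire out at step 7

5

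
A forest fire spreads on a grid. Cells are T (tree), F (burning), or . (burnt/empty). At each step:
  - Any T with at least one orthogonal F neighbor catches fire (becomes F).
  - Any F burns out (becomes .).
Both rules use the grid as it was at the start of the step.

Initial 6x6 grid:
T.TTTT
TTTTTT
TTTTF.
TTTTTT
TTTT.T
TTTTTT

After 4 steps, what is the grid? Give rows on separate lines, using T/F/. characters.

Step 1: 3 trees catch fire, 1 burn out
  T.TTTT
  TTTTFT
  TTTF..
  TTTTFT
  TTTT.T
  TTTTTT
Step 2: 6 trees catch fire, 3 burn out
  T.TTFT
  TTTF.F
  TTF...
  TTTF.F
  TTTT.T
  TTTTTT
Step 3: 7 trees catch fire, 6 burn out
  T.TF.F
  TTF...
  TF....
  TTF...
  TTTF.F
  TTTTTT
Step 4: 7 trees catch fire, 7 burn out
  T.F...
  TF....
  F.....
  TF....
  TTF...
  TTTFTF

T.F...
TF....
F.....
TF....
TTF...
TTTFTF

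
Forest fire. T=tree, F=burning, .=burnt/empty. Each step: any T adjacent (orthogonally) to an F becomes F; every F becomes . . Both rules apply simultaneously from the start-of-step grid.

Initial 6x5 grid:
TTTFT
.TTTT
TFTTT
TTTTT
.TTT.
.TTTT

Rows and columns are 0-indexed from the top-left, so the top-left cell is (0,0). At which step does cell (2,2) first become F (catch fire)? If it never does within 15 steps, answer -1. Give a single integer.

Step 1: cell (2,2)='F' (+7 fires, +2 burnt)
  -> target ignites at step 1
Step 2: cell (2,2)='.' (+7 fires, +7 burnt)
Step 3: cell (2,2)='.' (+5 fires, +7 burnt)
Step 4: cell (2,2)='.' (+3 fires, +5 burnt)
Step 5: cell (2,2)='.' (+1 fires, +3 burnt)
Step 6: cell (2,2)='.' (+1 fires, +1 burnt)
Step 7: cell (2,2)='.' (+0 fires, +1 burnt)
  fire out at step 7

1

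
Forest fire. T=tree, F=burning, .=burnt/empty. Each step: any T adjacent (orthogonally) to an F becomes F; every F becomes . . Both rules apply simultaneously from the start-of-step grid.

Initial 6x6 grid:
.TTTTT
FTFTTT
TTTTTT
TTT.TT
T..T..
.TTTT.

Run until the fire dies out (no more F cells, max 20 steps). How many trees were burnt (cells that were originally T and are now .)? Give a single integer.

Answer: 21

Derivation:
Step 1: +5 fires, +2 burnt (F count now 5)
Step 2: +7 fires, +5 burnt (F count now 7)
Step 3: +5 fires, +7 burnt (F count now 5)
Step 4: +3 fires, +5 burnt (F count now 3)
Step 5: +1 fires, +3 burnt (F count now 1)
Step 6: +0 fires, +1 burnt (F count now 0)
Fire out after step 6
Initially T: 26, now '.': 31
Total burnt (originally-T cells now '.'): 21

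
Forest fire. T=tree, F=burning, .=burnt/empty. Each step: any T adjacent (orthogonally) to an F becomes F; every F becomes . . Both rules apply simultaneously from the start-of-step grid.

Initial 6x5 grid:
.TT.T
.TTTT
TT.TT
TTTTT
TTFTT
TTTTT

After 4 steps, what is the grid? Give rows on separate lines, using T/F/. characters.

Step 1: 4 trees catch fire, 1 burn out
  .TT.T
  .TTTT
  TT.TT
  TTFTT
  TF.FT
  TTFTT
Step 2: 6 trees catch fire, 4 burn out
  .TT.T
  .TTTT
  TT.TT
  TF.FT
  F...F
  TF.FT
Step 3: 6 trees catch fire, 6 burn out
  .TT.T
  .TTTT
  TF.FT
  F...F
  .....
  F...F
Step 4: 4 trees catch fire, 6 burn out
  .TT.T
  .FTFT
  F...F
  .....
  .....
  .....

.TT.T
.FTFT
F...F
.....
.....
.....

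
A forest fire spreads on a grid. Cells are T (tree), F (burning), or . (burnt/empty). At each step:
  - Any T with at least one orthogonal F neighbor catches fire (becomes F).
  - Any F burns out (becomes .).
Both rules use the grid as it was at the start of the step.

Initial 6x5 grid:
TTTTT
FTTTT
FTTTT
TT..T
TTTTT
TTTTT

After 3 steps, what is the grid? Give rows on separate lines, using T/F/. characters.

Step 1: 4 trees catch fire, 2 burn out
  FTTTT
  .FTTT
  .FTTT
  FT..T
  TTTTT
  TTTTT
Step 2: 5 trees catch fire, 4 burn out
  .FTTT
  ..FTT
  ..FTT
  .F..T
  FTTTT
  TTTTT
Step 3: 5 trees catch fire, 5 burn out
  ..FTT
  ...FT
  ...FT
  ....T
  .FTTT
  FTTTT

..FTT
...FT
...FT
....T
.FTTT
FTTTT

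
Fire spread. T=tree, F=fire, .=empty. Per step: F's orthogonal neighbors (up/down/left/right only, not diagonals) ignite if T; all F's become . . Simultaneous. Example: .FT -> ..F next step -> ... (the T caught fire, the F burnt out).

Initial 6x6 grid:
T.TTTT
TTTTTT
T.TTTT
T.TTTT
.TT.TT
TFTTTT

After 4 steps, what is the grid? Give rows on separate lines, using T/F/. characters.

Step 1: 3 trees catch fire, 1 burn out
  T.TTTT
  TTTTTT
  T.TTTT
  T.TTTT
  .FT.TT
  F.FTTT
Step 2: 2 trees catch fire, 3 burn out
  T.TTTT
  TTTTTT
  T.TTTT
  T.TTTT
  ..F.TT
  ...FTT
Step 3: 2 trees catch fire, 2 burn out
  T.TTTT
  TTTTTT
  T.TTTT
  T.FTTT
  ....TT
  ....FT
Step 4: 4 trees catch fire, 2 burn out
  T.TTTT
  TTTTTT
  T.FTTT
  T..FTT
  ....FT
  .....F

T.TTTT
TTTTTT
T.FTTT
T..FTT
....FT
.....F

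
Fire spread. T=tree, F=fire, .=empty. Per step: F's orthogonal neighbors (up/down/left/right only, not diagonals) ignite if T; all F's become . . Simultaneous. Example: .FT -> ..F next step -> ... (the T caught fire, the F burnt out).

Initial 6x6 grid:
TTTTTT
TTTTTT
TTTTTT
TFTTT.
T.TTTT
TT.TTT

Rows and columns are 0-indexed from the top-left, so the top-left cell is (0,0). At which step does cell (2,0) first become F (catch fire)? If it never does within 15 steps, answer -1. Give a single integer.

Step 1: cell (2,0)='T' (+3 fires, +1 burnt)
Step 2: cell (2,0)='F' (+6 fires, +3 burnt)
  -> target ignites at step 2
Step 3: cell (2,0)='.' (+7 fires, +6 burnt)
Step 4: cell (2,0)='.' (+7 fires, +7 burnt)
Step 5: cell (2,0)='.' (+5 fires, +7 burnt)
Step 6: cell (2,0)='.' (+3 fires, +5 burnt)
Step 7: cell (2,0)='.' (+1 fires, +3 burnt)
Step 8: cell (2,0)='.' (+0 fires, +1 burnt)
  fire out at step 8

2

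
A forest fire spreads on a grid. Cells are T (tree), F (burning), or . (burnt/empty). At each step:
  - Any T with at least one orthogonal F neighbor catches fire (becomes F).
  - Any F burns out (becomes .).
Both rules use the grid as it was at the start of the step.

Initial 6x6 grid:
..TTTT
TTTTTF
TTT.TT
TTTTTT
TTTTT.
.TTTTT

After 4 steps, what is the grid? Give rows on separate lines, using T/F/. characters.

Step 1: 3 trees catch fire, 1 burn out
  ..TTTF
  TTTTF.
  TTT.TF
  TTTTTT
  TTTTT.
  .TTTTT
Step 2: 4 trees catch fire, 3 burn out
  ..TTF.
  TTTF..
  TTT.F.
  TTTTTF
  TTTTT.
  .TTTTT
Step 3: 3 trees catch fire, 4 burn out
  ..TF..
  TTF...
  TTT...
  TTTTF.
  TTTTT.
  .TTTTT
Step 4: 5 trees catch fire, 3 burn out
  ..F...
  TF....
  TTF...
  TTTF..
  TTTTF.
  .TTTTT

..F...
TF....
TTF...
TTTF..
TTTTF.
.TTTTT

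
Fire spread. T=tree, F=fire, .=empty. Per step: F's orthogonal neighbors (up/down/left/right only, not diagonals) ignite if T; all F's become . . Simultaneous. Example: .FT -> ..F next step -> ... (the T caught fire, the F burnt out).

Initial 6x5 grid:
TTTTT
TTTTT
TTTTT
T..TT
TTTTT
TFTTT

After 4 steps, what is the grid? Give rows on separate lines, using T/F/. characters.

Step 1: 3 trees catch fire, 1 burn out
  TTTTT
  TTTTT
  TTTTT
  T..TT
  TFTTT
  F.FTT
Step 2: 3 trees catch fire, 3 burn out
  TTTTT
  TTTTT
  TTTTT
  T..TT
  F.FTT
  ...FT
Step 3: 3 trees catch fire, 3 burn out
  TTTTT
  TTTTT
  TTTTT
  F..TT
  ...FT
  ....F
Step 4: 3 trees catch fire, 3 burn out
  TTTTT
  TTTTT
  FTTTT
  ...FT
  ....F
  .....

TTTTT
TTTTT
FTTTT
...FT
....F
.....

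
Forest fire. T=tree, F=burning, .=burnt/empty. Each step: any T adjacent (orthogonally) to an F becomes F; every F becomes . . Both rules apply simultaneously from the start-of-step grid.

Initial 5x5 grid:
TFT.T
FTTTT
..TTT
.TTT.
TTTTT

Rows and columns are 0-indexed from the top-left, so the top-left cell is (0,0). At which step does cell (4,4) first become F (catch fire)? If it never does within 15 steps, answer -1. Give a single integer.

Step 1: cell (4,4)='T' (+3 fires, +2 burnt)
Step 2: cell (4,4)='T' (+1 fires, +3 burnt)
Step 3: cell (4,4)='T' (+2 fires, +1 burnt)
Step 4: cell (4,4)='T' (+3 fires, +2 burnt)
Step 5: cell (4,4)='T' (+5 fires, +3 burnt)
Step 6: cell (4,4)='T' (+2 fires, +5 burnt)
Step 7: cell (4,4)='F' (+2 fires, +2 burnt)
  -> target ignites at step 7
Step 8: cell (4,4)='.' (+0 fires, +2 burnt)
  fire out at step 8

7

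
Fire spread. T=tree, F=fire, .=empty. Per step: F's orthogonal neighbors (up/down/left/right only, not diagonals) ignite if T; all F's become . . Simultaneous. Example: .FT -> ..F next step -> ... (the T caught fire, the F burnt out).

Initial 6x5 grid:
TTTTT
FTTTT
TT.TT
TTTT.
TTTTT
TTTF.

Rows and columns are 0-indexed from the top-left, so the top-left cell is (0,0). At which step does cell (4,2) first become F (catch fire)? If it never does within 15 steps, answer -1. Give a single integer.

Step 1: cell (4,2)='T' (+5 fires, +2 burnt)
Step 2: cell (4,2)='F' (+8 fires, +5 burnt)
  -> target ignites at step 2
Step 3: cell (4,2)='.' (+8 fires, +8 burnt)
Step 4: cell (4,2)='.' (+3 fires, +8 burnt)
Step 5: cell (4,2)='.' (+1 fires, +3 burnt)
Step 6: cell (4,2)='.' (+0 fires, +1 burnt)
  fire out at step 6

2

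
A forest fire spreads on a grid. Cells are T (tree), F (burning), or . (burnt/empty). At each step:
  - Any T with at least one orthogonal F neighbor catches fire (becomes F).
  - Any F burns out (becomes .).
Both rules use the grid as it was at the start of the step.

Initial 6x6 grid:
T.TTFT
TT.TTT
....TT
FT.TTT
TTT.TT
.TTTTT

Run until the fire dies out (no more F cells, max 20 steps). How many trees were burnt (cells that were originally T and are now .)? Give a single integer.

Answer: 22

Derivation:
Step 1: +5 fires, +2 burnt (F count now 5)
Step 2: +5 fires, +5 burnt (F count now 5)
Step 3: +4 fires, +5 burnt (F count now 4)
Step 4: +4 fires, +4 burnt (F count now 4)
Step 5: +3 fires, +4 burnt (F count now 3)
Step 6: +1 fires, +3 burnt (F count now 1)
Step 7: +0 fires, +1 burnt (F count now 0)
Fire out after step 7
Initially T: 25, now '.': 33
Total burnt (originally-T cells now '.'): 22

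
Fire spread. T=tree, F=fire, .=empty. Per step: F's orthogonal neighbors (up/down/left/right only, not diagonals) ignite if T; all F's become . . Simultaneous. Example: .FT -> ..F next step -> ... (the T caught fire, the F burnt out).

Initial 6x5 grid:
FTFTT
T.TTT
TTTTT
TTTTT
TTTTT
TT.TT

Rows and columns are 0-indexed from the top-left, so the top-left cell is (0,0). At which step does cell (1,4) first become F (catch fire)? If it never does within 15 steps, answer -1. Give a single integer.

Step 1: cell (1,4)='T' (+4 fires, +2 burnt)
Step 2: cell (1,4)='T' (+4 fires, +4 burnt)
Step 3: cell (1,4)='F' (+5 fires, +4 burnt)
  -> target ignites at step 3
Step 4: cell (1,4)='.' (+5 fires, +5 burnt)
Step 5: cell (1,4)='.' (+4 fires, +5 burnt)
Step 6: cell (1,4)='.' (+3 fires, +4 burnt)
Step 7: cell (1,4)='.' (+1 fires, +3 burnt)
Step 8: cell (1,4)='.' (+0 fires, +1 burnt)
  fire out at step 8

3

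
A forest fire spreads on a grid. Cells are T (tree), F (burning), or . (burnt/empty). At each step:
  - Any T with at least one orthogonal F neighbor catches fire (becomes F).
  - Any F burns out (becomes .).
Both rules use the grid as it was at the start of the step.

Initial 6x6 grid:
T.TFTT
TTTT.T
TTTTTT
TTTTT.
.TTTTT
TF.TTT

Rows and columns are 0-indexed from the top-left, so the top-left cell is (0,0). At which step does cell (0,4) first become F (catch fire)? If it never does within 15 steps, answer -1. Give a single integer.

Step 1: cell (0,4)='F' (+5 fires, +2 burnt)
  -> target ignites at step 1
Step 2: cell (0,4)='.' (+5 fires, +5 burnt)
Step 3: cell (0,4)='.' (+9 fires, +5 burnt)
Step 4: cell (0,4)='.' (+6 fires, +9 burnt)
Step 5: cell (0,4)='.' (+3 fires, +6 burnt)
Step 6: cell (0,4)='.' (+1 fires, +3 burnt)
Step 7: cell (0,4)='.' (+0 fires, +1 burnt)
  fire out at step 7

1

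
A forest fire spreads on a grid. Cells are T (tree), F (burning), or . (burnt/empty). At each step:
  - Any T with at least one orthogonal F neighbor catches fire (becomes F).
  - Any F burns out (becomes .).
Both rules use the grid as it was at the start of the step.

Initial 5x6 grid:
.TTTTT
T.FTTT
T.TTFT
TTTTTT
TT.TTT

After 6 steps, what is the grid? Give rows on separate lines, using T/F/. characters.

Step 1: 7 trees catch fire, 2 burn out
  .TFTTT
  T..FFT
  T.FF.F
  TTTTFT
  TT.TTT
Step 2: 8 trees catch fire, 7 burn out
  .F.FFT
  T....F
  T.....
  TTFF.F
  TT.TFT
Step 3: 4 trees catch fire, 8 burn out
  .....F
  T.....
  T.....
  TF....
  TT.F.F
Step 4: 2 trees catch fire, 4 burn out
  ......
  T.....
  T.....
  F.....
  TF....
Step 5: 2 trees catch fire, 2 burn out
  ......
  T.....
  F.....
  ......
  F.....
Step 6: 1 trees catch fire, 2 burn out
  ......
  F.....
  ......
  ......
  ......

......
F.....
......
......
......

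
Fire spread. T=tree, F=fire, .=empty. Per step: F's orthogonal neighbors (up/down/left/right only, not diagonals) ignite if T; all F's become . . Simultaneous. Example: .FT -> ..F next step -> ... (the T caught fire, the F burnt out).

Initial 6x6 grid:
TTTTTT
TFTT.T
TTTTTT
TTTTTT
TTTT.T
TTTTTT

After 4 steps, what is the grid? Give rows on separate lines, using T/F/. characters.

Step 1: 4 trees catch fire, 1 burn out
  TFTTTT
  F.FT.T
  TFTTTT
  TTTTTT
  TTTT.T
  TTTTTT
Step 2: 6 trees catch fire, 4 burn out
  F.FTTT
  ...F.T
  F.FTTT
  TFTTTT
  TTTT.T
  TTTTTT
Step 3: 5 trees catch fire, 6 burn out
  ...FTT
  .....T
  ...FTT
  F.FTTT
  TFTT.T
  TTTTTT
Step 4: 6 trees catch fire, 5 burn out
  ....FT
  .....T
  ....FT
  ...FTT
  F.FT.T
  TFTTTT

....FT
.....T
....FT
...FTT
F.FT.T
TFTTTT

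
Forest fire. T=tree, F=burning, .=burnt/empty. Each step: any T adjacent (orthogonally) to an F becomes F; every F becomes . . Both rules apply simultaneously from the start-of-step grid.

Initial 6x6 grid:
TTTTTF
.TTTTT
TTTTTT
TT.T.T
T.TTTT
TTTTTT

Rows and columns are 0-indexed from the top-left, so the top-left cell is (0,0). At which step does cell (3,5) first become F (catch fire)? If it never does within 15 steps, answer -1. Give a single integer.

Step 1: cell (3,5)='T' (+2 fires, +1 burnt)
Step 2: cell (3,5)='T' (+3 fires, +2 burnt)
Step 3: cell (3,5)='F' (+4 fires, +3 burnt)
  -> target ignites at step 3
Step 4: cell (3,5)='.' (+4 fires, +4 burnt)
Step 5: cell (3,5)='.' (+6 fires, +4 burnt)
Step 6: cell (3,5)='.' (+3 fires, +6 burnt)
Step 7: cell (3,5)='.' (+4 fires, +3 burnt)
Step 8: cell (3,5)='.' (+2 fires, +4 burnt)
Step 9: cell (3,5)='.' (+2 fires, +2 burnt)
Step 10: cell (3,5)='.' (+1 fires, +2 burnt)
Step 11: cell (3,5)='.' (+0 fires, +1 burnt)
  fire out at step 11

3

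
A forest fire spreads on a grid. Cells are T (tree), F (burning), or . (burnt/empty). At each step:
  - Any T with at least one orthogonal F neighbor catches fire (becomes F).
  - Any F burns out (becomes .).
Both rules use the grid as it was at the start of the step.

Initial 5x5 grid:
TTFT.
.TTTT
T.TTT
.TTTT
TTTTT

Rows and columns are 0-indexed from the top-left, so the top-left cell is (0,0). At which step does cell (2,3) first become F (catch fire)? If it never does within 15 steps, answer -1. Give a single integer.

Step 1: cell (2,3)='T' (+3 fires, +1 burnt)
Step 2: cell (2,3)='T' (+4 fires, +3 burnt)
Step 3: cell (2,3)='F' (+3 fires, +4 burnt)
  -> target ignites at step 3
Step 4: cell (2,3)='.' (+4 fires, +3 burnt)
Step 5: cell (2,3)='.' (+3 fires, +4 burnt)
Step 6: cell (2,3)='.' (+2 fires, +3 burnt)
Step 7: cell (2,3)='.' (+0 fires, +2 burnt)
  fire out at step 7

3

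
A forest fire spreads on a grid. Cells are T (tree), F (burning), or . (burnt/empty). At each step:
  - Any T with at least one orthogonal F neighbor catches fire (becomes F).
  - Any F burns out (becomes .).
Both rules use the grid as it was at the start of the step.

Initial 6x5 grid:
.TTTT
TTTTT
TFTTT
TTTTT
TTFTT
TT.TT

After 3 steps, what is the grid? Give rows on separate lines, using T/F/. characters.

Step 1: 7 trees catch fire, 2 burn out
  .TTTT
  TFTTT
  F.FTT
  TFFTT
  TF.FT
  TT.TT
Step 2: 10 trees catch fire, 7 burn out
  .FTTT
  F.FTT
  ...FT
  F..FT
  F...F
  TF.FT
Step 3: 6 trees catch fire, 10 burn out
  ..FTT
  ...FT
  ....F
  ....F
  .....
  F...F

..FTT
...FT
....F
....F
.....
F...F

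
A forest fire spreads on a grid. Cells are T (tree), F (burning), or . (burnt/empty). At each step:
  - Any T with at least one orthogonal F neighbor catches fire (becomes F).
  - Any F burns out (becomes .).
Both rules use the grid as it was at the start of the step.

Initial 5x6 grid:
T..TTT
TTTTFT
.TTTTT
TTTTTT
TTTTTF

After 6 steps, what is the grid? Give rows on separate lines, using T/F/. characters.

Step 1: 6 trees catch fire, 2 burn out
  T..TFT
  TTTF.F
  .TTTFT
  TTTTTF
  TTTTF.
Step 2: 7 trees catch fire, 6 burn out
  T..F.F
  TTF...
  .TTF.F
  TTTTF.
  TTTF..
Step 3: 4 trees catch fire, 7 burn out
  T.....
  TF....
  .TF...
  TTTF..
  TTF...
Step 4: 4 trees catch fire, 4 burn out
  T.....
  F.....
  .F....
  TTF...
  TF....
Step 5: 3 trees catch fire, 4 burn out
  F.....
  ......
  ......
  TF....
  F.....
Step 6: 1 trees catch fire, 3 burn out
  ......
  ......
  ......
  F.....
  ......

......
......
......
F.....
......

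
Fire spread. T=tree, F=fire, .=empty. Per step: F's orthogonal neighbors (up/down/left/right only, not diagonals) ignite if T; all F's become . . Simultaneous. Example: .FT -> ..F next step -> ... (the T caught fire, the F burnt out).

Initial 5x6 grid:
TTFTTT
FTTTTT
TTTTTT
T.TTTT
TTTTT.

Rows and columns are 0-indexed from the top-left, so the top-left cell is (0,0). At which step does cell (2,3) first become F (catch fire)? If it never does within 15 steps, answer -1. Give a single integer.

Step 1: cell (2,3)='T' (+6 fires, +2 burnt)
Step 2: cell (2,3)='T' (+5 fires, +6 burnt)
Step 3: cell (2,3)='F' (+5 fires, +5 burnt)
  -> target ignites at step 3
Step 4: cell (2,3)='.' (+5 fires, +5 burnt)
Step 5: cell (2,3)='.' (+3 fires, +5 burnt)
Step 6: cell (2,3)='.' (+2 fires, +3 burnt)
Step 7: cell (2,3)='.' (+0 fires, +2 burnt)
  fire out at step 7

3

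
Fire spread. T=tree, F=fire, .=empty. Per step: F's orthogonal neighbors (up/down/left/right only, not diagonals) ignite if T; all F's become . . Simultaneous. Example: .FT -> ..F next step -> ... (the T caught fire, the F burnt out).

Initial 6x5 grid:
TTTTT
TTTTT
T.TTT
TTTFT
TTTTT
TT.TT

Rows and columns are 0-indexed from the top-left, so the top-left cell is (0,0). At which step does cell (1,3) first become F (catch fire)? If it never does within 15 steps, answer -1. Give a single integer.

Step 1: cell (1,3)='T' (+4 fires, +1 burnt)
Step 2: cell (1,3)='F' (+7 fires, +4 burnt)
  -> target ignites at step 2
Step 3: cell (1,3)='.' (+6 fires, +7 burnt)
Step 4: cell (1,3)='.' (+6 fires, +6 burnt)
Step 5: cell (1,3)='.' (+3 fires, +6 burnt)
Step 6: cell (1,3)='.' (+1 fires, +3 burnt)
Step 7: cell (1,3)='.' (+0 fires, +1 burnt)
  fire out at step 7

2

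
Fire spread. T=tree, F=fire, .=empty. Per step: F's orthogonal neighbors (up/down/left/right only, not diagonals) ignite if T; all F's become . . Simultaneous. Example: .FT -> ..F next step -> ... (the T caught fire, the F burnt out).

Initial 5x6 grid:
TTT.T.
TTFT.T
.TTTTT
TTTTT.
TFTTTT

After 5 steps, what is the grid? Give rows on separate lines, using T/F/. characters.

Step 1: 7 trees catch fire, 2 burn out
  TTF.T.
  TF.F.T
  .TFTTT
  TFTTT.
  F.FTTT
Step 2: 7 trees catch fire, 7 burn out
  TF..T.
  F....T
  .F.FTT
  F.FTT.
  ...FTT
Step 3: 4 trees catch fire, 7 burn out
  F...T.
  .....T
  ....FT
  ...FT.
  ....FT
Step 4: 3 trees catch fire, 4 burn out
  ....T.
  .....T
  .....F
  ....F.
  .....F
Step 5: 1 trees catch fire, 3 burn out
  ....T.
  .....F
  ......
  ......
  ......

....T.
.....F
......
......
......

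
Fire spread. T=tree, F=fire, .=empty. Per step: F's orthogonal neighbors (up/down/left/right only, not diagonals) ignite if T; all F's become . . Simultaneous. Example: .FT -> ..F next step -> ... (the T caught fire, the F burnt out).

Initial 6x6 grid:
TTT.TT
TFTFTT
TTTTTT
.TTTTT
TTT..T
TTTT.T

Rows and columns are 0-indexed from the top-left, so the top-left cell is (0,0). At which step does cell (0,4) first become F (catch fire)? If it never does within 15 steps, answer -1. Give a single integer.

Step 1: cell (0,4)='T' (+6 fires, +2 burnt)
Step 2: cell (0,4)='F' (+9 fires, +6 burnt)
  -> target ignites at step 2
Step 3: cell (0,4)='.' (+5 fires, +9 burnt)
Step 4: cell (0,4)='.' (+4 fires, +5 burnt)
Step 5: cell (0,4)='.' (+3 fires, +4 burnt)
Step 6: cell (0,4)='.' (+2 fires, +3 burnt)
Step 7: cell (0,4)='.' (+0 fires, +2 burnt)
  fire out at step 7

2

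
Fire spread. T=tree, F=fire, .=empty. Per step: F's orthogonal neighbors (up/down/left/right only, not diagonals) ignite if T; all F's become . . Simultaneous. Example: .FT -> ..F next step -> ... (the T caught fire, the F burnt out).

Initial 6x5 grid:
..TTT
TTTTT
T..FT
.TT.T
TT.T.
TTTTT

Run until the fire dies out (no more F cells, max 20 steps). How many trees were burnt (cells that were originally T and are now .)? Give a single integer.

Step 1: +2 fires, +1 burnt (F count now 2)
Step 2: +4 fires, +2 burnt (F count now 4)
Step 3: +3 fires, +4 burnt (F count now 3)
Step 4: +1 fires, +3 burnt (F count now 1)
Step 5: +1 fires, +1 burnt (F count now 1)
Step 6: +0 fires, +1 burnt (F count now 0)
Fire out after step 6
Initially T: 21, now '.': 20
Total burnt (originally-T cells now '.'): 11

Answer: 11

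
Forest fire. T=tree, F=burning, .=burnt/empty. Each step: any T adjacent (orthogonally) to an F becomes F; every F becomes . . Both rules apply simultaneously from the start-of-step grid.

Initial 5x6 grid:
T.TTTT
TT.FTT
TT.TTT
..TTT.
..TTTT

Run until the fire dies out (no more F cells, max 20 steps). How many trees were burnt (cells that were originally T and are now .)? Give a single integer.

Answer: 16

Derivation:
Step 1: +3 fires, +1 burnt (F count now 3)
Step 2: +5 fires, +3 burnt (F count now 5)
Step 3: +5 fires, +5 burnt (F count now 5)
Step 4: +2 fires, +5 burnt (F count now 2)
Step 5: +1 fires, +2 burnt (F count now 1)
Step 6: +0 fires, +1 burnt (F count now 0)
Fire out after step 6
Initially T: 21, now '.': 25
Total burnt (originally-T cells now '.'): 16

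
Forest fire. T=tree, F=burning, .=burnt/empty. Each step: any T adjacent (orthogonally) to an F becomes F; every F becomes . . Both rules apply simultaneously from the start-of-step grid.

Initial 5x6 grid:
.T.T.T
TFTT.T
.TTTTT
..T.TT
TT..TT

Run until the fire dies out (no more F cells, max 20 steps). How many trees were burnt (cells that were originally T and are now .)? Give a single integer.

Step 1: +4 fires, +1 burnt (F count now 4)
Step 2: +2 fires, +4 burnt (F count now 2)
Step 3: +3 fires, +2 burnt (F count now 3)
Step 4: +1 fires, +3 burnt (F count now 1)
Step 5: +2 fires, +1 burnt (F count now 2)
Step 6: +3 fires, +2 burnt (F count now 3)
Step 7: +2 fires, +3 burnt (F count now 2)
Step 8: +0 fires, +2 burnt (F count now 0)
Fire out after step 8
Initially T: 19, now '.': 28
Total burnt (originally-T cells now '.'): 17

Answer: 17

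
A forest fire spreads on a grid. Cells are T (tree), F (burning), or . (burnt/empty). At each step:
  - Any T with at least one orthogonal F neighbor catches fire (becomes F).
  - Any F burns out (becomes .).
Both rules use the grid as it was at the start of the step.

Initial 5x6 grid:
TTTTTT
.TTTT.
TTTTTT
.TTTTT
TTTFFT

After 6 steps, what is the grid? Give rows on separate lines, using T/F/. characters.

Step 1: 4 trees catch fire, 2 burn out
  TTTTTT
  .TTTT.
  TTTTTT
  .TTFFT
  TTF..F
Step 2: 5 trees catch fire, 4 burn out
  TTTTTT
  .TTTT.
  TTTFFT
  .TF..F
  TF....
Step 3: 6 trees catch fire, 5 burn out
  TTTTTT
  .TTFF.
  TTF..F
  .F....
  F.....
Step 4: 4 trees catch fire, 6 burn out
  TTTFFT
  .TF...
  TF....
  ......
  ......
Step 5: 4 trees catch fire, 4 burn out
  TTF..F
  .F....
  F.....
  ......
  ......
Step 6: 1 trees catch fire, 4 burn out
  TF....
  ......
  ......
  ......
  ......

TF....
......
......
......
......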